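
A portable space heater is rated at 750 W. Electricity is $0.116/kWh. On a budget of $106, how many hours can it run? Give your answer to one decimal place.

1218.4 h

Energy budget = $106 / $0.116 per kWh = 913.8 kWh = 913,793 Wh
Runtime = 913,793 Wh / 750 W = 1,218 h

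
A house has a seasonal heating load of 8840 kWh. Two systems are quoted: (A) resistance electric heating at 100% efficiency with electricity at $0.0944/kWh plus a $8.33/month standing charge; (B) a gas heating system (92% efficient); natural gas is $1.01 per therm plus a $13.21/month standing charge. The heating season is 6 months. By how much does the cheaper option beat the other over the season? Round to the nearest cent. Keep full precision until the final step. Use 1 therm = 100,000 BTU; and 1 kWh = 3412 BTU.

$474.09

Heat load = 8840 kWh × 3412 = 30,162,080 BTU
Gas: input = 30,162,080 / 0.92 = 32,784,870 BTU = 327.8 therm → 327.8 × $1.01 = $331.13; + 6 × $13.21 standing = $410.39
Electric: 30,162,080 BTU / 3412 = 8,840 kWh → × $0.0944 = $834.50; + 6 × $8.33 standing = $884.48
Difference = |$410.39 − $884.48| = $474.09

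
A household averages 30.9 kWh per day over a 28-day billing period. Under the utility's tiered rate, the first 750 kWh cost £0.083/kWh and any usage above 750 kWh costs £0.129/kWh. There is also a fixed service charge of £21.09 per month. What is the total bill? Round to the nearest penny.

Usage = 30.9 kWh/day × 28 days = 865.2 kWh
First 750 kWh × £0.083 = £62.25
Remaining 115.2 kWh × £0.129 = £14.86
Energy charge = £77.11; + service £21.09 = £98.20

£98.20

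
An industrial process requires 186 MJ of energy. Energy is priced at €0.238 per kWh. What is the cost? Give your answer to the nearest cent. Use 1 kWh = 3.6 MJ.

186 MJ × (0.27778 kWh/MJ) = 51.67 kWh
Cost = 51.67 kWh × €0.238/kWh = €12.30

€12.30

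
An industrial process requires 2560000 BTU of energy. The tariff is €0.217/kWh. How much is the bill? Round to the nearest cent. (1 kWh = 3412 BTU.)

€162.81

2560000 BTU × (0.00029308 kWh/BTU) = 750.3 kWh
Cost = 750.3 kWh × €0.217/kWh = €162.81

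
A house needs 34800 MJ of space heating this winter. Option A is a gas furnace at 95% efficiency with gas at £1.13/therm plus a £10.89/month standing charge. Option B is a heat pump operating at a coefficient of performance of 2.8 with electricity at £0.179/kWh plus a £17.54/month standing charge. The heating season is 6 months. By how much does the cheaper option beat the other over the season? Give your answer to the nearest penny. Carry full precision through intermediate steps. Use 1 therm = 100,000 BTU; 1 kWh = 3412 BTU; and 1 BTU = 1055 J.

Heat load = 34800 MJ = 34,800,000,000 J / 1055 = 32,985,782 BTU
Gas: input = 32,985,782 / 0.95 = 34,721,876 BTU = 347.2 therm → 347.2 × £1.13 = £392.36; + 6 × £10.89 standing = £457.70
Heat pump: 32,985,782 BTU / 3412 = 9,668 kWh heat; / 2.8 = 3,453 kWh in → × £0.179 = £618.03; + 6 × £17.54 standing = £723.27
Difference = |£457.70 − £723.27| = £265.58

£265.58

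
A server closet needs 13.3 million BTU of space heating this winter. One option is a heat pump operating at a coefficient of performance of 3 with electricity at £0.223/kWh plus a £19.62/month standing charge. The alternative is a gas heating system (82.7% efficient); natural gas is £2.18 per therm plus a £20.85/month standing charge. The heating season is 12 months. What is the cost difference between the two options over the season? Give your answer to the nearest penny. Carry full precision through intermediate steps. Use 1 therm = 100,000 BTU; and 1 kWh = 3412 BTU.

Heat load = 13.3 × 10⁶ BTU = 13,300,000 BTU
Gas: input = 13,300,000 / 0.827 = 16,082,225 BTU = 160.8 therm → 160.8 × £2.18 = £350.59; + 12 × £20.85 standing = £600.79
Heat pump: 13,300,000 BTU / 3412 = 3,898 kWh heat; / 3 = 1,299 kWh in → × £0.223 = £289.75; + 12 × £19.62 standing = £525.19
Difference = |£600.79 − £525.19| = £75.60

£75.60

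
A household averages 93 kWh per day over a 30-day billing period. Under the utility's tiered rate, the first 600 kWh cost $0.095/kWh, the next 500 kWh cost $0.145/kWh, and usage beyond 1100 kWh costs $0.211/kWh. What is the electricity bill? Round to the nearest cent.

Usage = 93 kWh/day × 30 days = 2790 kWh
First 600 kWh × $0.095 = $57.00
Next 500 kWh × $0.145 = $72.50
Remaining 1690 kWh × $0.211 = $356.59
Total = $486.09

$486.09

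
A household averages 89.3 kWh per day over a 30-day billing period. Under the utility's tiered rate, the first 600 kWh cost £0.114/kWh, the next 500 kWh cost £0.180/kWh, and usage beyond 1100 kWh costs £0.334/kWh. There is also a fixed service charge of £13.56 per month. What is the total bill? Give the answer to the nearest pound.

Usage = 89.3 kWh/day × 30 days = 2679 kWh
First 600 kWh × £0.114 = £68.40
Next 500 kWh × £0.180 = £90.00
Remaining 1579 kWh × £0.334 = £527.39
Energy charge = £685.79; + service £13.56 = £699.35 ≈ £699

£699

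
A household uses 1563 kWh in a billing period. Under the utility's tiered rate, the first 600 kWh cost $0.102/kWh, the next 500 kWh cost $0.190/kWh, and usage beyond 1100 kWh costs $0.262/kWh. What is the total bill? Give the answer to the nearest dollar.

First 600 kWh × $0.102 = $61.20
Next 500 kWh × $0.190 = $95.00
Remaining 463 kWh × $0.262 = $121.31
Total = $277.51 ≈ $278

$278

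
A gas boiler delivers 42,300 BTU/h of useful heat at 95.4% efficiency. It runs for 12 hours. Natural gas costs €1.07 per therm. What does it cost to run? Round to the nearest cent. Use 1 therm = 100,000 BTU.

Heat delivered = 42,300 BTU/h × 12 h = 507,600 BTU
Gas input = 507,600 / 0.954 = 532,075 BTU
= 532,075 / 100,000 = 5.321 therm
Cost = 5.321 × €1.07/therm = €5.69

€5.69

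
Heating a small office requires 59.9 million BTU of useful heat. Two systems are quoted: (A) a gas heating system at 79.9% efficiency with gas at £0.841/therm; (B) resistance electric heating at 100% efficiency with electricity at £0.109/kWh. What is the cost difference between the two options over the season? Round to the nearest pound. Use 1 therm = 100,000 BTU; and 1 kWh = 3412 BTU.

£1283

Heat load = 59.9 × 10⁶ BTU = 59,900,000 BTU
Gas: input = 59,900,000 / 0.799 = 74,968,711 BTU = 749.7 therm → 749.7 × £0.841 = £630.49
Electric: 59,900,000 BTU / 3412 = 17,560 kWh → × £0.109 = £1,913.57
Difference = |£630.49 − £1,913.57| = £1,283.08 ≈ £1283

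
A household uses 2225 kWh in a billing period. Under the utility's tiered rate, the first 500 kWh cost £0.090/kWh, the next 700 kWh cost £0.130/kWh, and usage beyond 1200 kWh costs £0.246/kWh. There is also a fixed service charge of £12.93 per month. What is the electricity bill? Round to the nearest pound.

First 500 kWh × £0.090 = £45.00
Next 700 kWh × £0.130 = £91.00
Remaining 1025 kWh × £0.246 = £252.15
Energy charge = £388.15; + service £12.93 = £401.08 ≈ £401

£401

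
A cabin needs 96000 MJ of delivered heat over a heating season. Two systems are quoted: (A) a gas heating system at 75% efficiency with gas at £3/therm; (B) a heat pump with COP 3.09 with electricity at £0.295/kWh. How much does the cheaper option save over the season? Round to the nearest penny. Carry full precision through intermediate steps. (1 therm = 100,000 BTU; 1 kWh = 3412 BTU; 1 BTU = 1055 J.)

£1093.72

Heat load = 96000 MJ = 96,000,000,000 J / 1055 = 90,995,261 BTU
Gas: input = 90,995,261 / 0.75 = 121,327,014 BTU = 1,213 therm → 1,213 × £3 = £3,639.81
Heat pump: 90,995,261 BTU / 3412 = 26,670 kWh heat; / 3.09 = 8,631 kWh in → × £0.295 = £2,546.09
Difference = |£3,639.81 − £2,546.09| = £1,093.72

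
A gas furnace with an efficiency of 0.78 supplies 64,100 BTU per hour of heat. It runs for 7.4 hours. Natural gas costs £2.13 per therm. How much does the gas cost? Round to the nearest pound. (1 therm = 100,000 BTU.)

Heat delivered = 64,100 BTU/h × 7.4 h = 474,340 BTU
Gas input = 474,340 / 0.78 = 608,128 BTU
= 608,128 / 100,000 = 6.081 therm
Cost = 6.081 × £2.13/therm = £12.95 ≈ £13

£13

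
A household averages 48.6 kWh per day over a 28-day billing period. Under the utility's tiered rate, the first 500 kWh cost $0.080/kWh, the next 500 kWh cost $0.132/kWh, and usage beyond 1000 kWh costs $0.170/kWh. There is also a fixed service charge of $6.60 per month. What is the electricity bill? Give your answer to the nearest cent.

Usage = 48.6 kWh/day × 28 days = 1360.8 kWh
First 500 kWh × $0.080 = $40.00
Next 500 kWh × $0.132 = $66.00
Remaining 360.8 kWh × $0.170 = $61.34
Energy charge = $167.34; + service $6.60 = $173.94

$173.94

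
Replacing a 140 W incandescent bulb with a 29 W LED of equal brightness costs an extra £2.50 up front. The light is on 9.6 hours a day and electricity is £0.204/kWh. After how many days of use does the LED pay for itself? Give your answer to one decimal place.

Power saved = 140 − 29 = 111 W
Daily energy saved = 111 W × 9.6 h = 1066 Wh = 1.0656 kWh
Daily savings = 1.0656 × £0.204 = £0.2174
Payback = £2.50 / £0.2174 per day = 11.5 days

11.5 days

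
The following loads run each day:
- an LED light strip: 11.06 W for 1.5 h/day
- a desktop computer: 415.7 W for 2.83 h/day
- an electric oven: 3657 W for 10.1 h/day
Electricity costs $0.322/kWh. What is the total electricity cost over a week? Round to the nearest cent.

$85.94

LED light strip: 11.06 W × 1.5 h × 7 d = 116 Wh = 0.1161 kWh
desktop computer: 415.7 W × 2.83 h × 7 d = 8,235 Wh = 8.235 kWh
electric oven: 3657 W × 10.1 h × 7 d = 258,550 Wh = 258.5 kWh
Total energy = 0.1161 + 8.235 + 258.5 = 266.9 kWh
Cost = 266.9 kWh × $0.322 = $85.94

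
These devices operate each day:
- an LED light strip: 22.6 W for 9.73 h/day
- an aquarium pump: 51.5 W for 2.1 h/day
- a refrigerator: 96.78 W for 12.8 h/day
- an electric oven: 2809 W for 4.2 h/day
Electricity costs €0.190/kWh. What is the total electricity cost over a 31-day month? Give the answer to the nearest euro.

LED light strip: 22.6 W × 9.73 h × 31 d = 6,817 Wh = 6.817 kWh
aquarium pump: 51.5 W × 2.1 h × 31 d = 3,353 Wh = 3.353 kWh
refrigerator: 96.78 W × 12.8 h × 31 d = 38,402 Wh = 38.4 kWh
electric oven: 2809 W × 4.2 h × 31 d = 365,732 Wh = 365.7 kWh
Total energy = 6.817 + 3.353 + 38.4 + 365.7 = 414.3 kWh
Cost = 414.3 kWh × €0.190 = €78.72 ≈ €79

€79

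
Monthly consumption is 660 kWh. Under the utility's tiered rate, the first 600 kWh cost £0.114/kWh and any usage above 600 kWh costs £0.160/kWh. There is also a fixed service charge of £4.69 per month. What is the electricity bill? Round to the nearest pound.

£83

First 600 kWh × £0.114 = £68.40
Remaining 60 kWh × £0.160 = £9.60
Energy charge = £78.00; + service £4.69 = £82.69 ≈ £83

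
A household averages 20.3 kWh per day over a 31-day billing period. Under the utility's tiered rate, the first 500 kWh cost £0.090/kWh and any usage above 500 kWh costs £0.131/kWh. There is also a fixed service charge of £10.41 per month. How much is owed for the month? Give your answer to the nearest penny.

£72.35

Usage = 20.3 kWh/day × 31 days = 629.3 kWh
First 500 kWh × £0.090 = £45.00
Remaining 129.3 kWh × £0.131 = £16.94
Energy charge = £61.94; + service £10.41 = £72.35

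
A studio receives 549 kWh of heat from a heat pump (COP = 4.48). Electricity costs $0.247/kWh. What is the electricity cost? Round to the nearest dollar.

Electrical input = 549 kWh / 4.48 = 122.5 kWh
Cost = 122.5 × $0.247/kWh = $30.27 ≈ $30

$30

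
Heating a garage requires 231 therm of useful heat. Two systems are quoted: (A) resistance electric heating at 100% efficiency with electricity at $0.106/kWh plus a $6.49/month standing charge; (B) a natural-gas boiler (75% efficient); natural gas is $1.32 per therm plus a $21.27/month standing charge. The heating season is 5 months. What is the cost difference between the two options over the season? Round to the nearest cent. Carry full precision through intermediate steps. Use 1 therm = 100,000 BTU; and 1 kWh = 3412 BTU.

$237.18

Heat load = 231 therm × 100,000 = 23,100,000 BTU
Gas: input = 23,100,000 / 0.75 = 30,800,000 BTU = 308 therm → 308 × $1.32 = $406.56; + 5 × $21.27 standing = $512.91
Electric: 23,100,000 BTU / 3412 = 6,770 kWh → × $0.106 = $717.64; + 5 × $6.49 standing = $750.09
Difference = |$512.91 − $750.09| = $237.18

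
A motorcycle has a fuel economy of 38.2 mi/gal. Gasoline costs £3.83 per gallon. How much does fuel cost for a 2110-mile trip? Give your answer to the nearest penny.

Fuel = 2110 mi / 38.2 mpg = 55.24 gal
Cost = 55.24 gal × £3.83/gal = £211.55

£211.55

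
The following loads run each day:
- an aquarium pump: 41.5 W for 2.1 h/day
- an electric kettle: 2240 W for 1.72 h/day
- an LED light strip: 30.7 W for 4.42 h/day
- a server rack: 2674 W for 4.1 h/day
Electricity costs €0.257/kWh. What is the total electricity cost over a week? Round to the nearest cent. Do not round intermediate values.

aquarium pump: 41.5 W × 2.1 h × 7 d = 610 Wh = 0.6101 kWh
electric kettle: 2240 W × 1.72 h × 7 d = 26,970 Wh = 26.97 kWh
LED light strip: 30.7 W × 4.42 h × 7 d = 950 Wh = 0.9499 kWh
server rack: 2674 W × 4.1 h × 7 d = 76,744 Wh = 76.74 kWh
Total energy = 0.6101 + 26.97 + 0.9499 + 76.74 = 105.3 kWh
Cost = 105.3 kWh × €0.257 = €27.06

€27.06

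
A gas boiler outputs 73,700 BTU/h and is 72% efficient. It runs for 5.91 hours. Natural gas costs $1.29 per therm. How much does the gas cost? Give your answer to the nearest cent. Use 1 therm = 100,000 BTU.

Heat delivered = 73,700 BTU/h × 5.91 h = 435,567 BTU
Gas input = 435,567 / 0.72 = 604,954 BTU
= 604,954 / 100,000 = 6.05 therm
Cost = 6.05 × $1.29/therm = $7.80

$7.80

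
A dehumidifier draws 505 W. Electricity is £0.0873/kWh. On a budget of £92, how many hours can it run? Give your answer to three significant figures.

2090 h

Energy budget = £92 / £0.0873 per kWh = 1,054 kWh = 1,053,837 Wh
Runtime = 1,053,837 Wh / 505 W = 2,087 h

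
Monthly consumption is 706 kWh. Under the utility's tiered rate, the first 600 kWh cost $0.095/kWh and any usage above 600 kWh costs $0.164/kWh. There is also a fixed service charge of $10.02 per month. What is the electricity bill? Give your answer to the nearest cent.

First 600 kWh × $0.095 = $57.00
Remaining 106 kWh × $0.164 = $17.38
Energy charge = $74.38; + service $10.02 = $84.40

$84.40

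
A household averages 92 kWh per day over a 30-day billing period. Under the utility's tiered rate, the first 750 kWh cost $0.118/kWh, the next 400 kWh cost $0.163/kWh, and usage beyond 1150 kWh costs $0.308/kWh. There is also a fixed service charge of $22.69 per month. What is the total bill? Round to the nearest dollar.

Usage = 92 kWh/day × 30 days = 2760 kWh
First 750 kWh × $0.118 = $88.50
Next 400 kWh × $0.163 = $65.20
Remaining 1610 kWh × $0.308 = $495.88
Energy charge = $649.58; + service $22.69 = $672.27 ≈ $672

$672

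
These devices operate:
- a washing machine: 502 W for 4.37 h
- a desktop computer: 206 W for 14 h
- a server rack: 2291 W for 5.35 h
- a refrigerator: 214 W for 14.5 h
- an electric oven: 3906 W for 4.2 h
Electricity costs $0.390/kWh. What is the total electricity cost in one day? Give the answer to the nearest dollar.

washing machine: 502 W × 4.37 h = 2,194 Wh = 2.194 kWh
desktop computer: 206 W × 14 h = 2,884 Wh = 2.884 kWh
server rack: 2291 W × 5.35 h = 12,257 Wh = 12.26 kWh
refrigerator: 214 W × 14.5 h = 3,103 Wh = 3.103 kWh
electric oven: 3906 W × 4.2 h = 16,405 Wh = 16.41 kWh
Total energy = 2.194 + 2.884 + 12.26 + 3.103 + 16.41 = 36.84 kWh
Cost = 36.84 kWh × $0.390 = $14.37 ≈ $14

$14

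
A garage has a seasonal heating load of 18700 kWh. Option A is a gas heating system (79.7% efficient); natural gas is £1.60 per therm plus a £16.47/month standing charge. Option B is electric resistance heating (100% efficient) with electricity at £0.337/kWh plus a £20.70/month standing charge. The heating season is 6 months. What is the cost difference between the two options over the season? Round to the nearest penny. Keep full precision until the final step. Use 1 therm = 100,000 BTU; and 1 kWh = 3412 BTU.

£5046.39

Heat load = 18700 kWh × 3412 = 63,804,400 BTU
Gas: input = 63,804,400 / 0.797 = 80,055,709 BTU = 800.6 therm → 800.6 × £1.60 = £1,280.89; + 6 × £16.47 standing = £1,379.71
Electric: 63,804,400 BTU / 3412 = 18,700 kWh → × £0.337 = £6,301.90; + 6 × £20.70 standing = £6,426.10
Difference = |£1,379.71 − £6,426.10| = £5,046.39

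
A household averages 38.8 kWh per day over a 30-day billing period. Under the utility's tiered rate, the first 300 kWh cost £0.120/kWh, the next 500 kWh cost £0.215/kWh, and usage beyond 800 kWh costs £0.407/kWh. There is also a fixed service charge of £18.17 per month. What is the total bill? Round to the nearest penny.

Usage = 38.8 kWh/day × 30 days = 1164 kWh
First 300 kWh × £0.120 = £36.00
Next 500 kWh × £0.215 = £107.50
Remaining 364 kWh × £0.407 = £148.15
Energy charge = £291.65; + service £18.17 = £309.82

£309.82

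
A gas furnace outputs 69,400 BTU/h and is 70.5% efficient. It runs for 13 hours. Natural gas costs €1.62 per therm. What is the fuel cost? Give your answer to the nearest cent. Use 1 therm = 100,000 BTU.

Heat delivered = 69,400 BTU/h × 13 h = 902,200 BTU
Gas input = 902,200 / 0.705 = 1,279,716 BTU
= 1,279,716 / 100,000 = 12.8 therm
Cost = 12.8 × €1.62/therm = €20.73

€20.73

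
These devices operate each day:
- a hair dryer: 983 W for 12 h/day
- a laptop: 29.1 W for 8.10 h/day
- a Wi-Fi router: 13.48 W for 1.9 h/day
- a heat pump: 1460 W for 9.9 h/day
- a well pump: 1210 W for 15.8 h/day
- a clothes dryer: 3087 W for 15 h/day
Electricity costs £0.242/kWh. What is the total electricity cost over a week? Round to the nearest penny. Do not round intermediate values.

£155.74

hair dryer: 983 W × 12 h × 7 d = 82,572 Wh = 82.57 kWh
laptop: 29.1 W × 8.10 h × 7 d = 1,650 Wh = 1.65 kWh
Wi-Fi router: 13.48 W × 1.9 h × 7 d = 179 Wh = 0.1793 kWh
heat pump: 1460 W × 9.9 h × 7 d = 101,178 Wh = 101.2 kWh
well pump: 1210 W × 15.8 h × 7 d = 133,826 Wh = 133.8 kWh
clothes dryer: 3087 W × 15 h × 7 d = 324,135 Wh = 324.1 kWh
Total energy = 82.57 + 1.65 + 0.1793 + 101.2 + 133.8 + 324.1 = 643.5 kWh
Cost = 643.5 kWh × £0.242 = £155.74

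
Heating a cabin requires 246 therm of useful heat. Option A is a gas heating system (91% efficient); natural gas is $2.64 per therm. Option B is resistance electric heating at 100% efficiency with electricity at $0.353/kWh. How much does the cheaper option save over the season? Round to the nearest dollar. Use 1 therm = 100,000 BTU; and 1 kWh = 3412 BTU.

$1831

Heat load = 246 therm × 100,000 = 24,600,000 BTU
Gas: input = 24,600,000 / 0.91 = 27,032,967 BTU = 270.3 therm → 270.3 × $2.64 = $713.67
Electric: 24,600,000 BTU / 3412 = 7,210 kWh → × $0.353 = $2,545.08
Difference = |$713.67 − $2,545.08| = $1,831.41 ≈ $1831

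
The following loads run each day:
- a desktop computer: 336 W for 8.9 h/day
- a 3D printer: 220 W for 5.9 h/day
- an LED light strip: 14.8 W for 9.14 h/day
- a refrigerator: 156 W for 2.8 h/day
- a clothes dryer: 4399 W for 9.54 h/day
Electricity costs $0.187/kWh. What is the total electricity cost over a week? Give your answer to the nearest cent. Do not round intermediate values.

$61.30

desktop computer: 336 W × 8.9 h × 7 d = 20,933 Wh = 20.93 kWh
3D printer: 220 W × 5.9 h × 7 d = 9,086 Wh = 9.086 kWh
LED light strip: 14.8 W × 9.14 h × 7 d = 947 Wh = 0.9469 kWh
refrigerator: 156 W × 2.8 h × 7 d = 3,058 Wh = 3.058 kWh
clothes dryer: 4399 W × 9.54 h × 7 d = 293,765 Wh = 293.8 kWh
Total energy = 20.93 + 9.086 + 0.9469 + 3.058 + 293.8 = 327.8 kWh
Cost = 327.8 kWh × $0.187 = $61.30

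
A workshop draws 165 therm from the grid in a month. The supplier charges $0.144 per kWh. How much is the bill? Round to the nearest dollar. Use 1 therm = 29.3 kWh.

165 therm × (29.3 kWh/therm) = 4,834 kWh
Cost = 4,834 kWh × $0.144/kWh = $696.17 ≈ $696

$696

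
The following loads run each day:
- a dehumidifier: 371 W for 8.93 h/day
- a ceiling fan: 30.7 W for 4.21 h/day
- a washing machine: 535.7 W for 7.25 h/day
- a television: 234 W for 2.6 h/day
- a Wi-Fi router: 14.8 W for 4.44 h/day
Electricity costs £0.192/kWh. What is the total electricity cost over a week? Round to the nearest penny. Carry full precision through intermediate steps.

dehumidifier: 371 W × 8.93 h × 7 d = 23,191 Wh = 23.19 kWh
ceiling fan: 30.7 W × 4.21 h × 7 d = 905 Wh = 0.9047 kWh
washing machine: 535.7 W × 7.25 h × 7 d = 27,187 Wh = 27.19 kWh
television: 234 W × 2.6 h × 7 d = 4,259 Wh = 4.259 kWh
Wi-Fi router: 14.8 W × 4.44 h × 7 d = 460 Wh = 0.46 kWh
Total energy = 23.19 + 0.9047 + 27.19 + 4.259 + 0.46 = 56 kWh
Cost = 56 kWh × £0.192 = £10.75

£10.75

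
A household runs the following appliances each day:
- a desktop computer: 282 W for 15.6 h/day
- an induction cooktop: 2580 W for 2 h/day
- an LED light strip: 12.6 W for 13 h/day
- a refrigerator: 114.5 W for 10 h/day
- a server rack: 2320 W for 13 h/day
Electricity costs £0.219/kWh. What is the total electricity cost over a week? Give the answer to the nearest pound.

£63

desktop computer: 282 W × 15.6 h × 7 d = 30,794 Wh = 30.79 kWh
induction cooktop: 2580 W × 2 h × 7 d = 36,120 Wh = 36.12 kWh
LED light strip: 12.6 W × 13 h × 7 d = 1,147 Wh = 1.147 kWh
refrigerator: 114.5 W × 10 h × 7 d = 8,015 Wh = 8.015 kWh
server rack: 2320 W × 13 h × 7 d = 211,120 Wh = 211.1 kWh
Total energy = 30.79 + 36.12 + 1.147 + 8.015 + 211.1 = 287.2 kWh
Cost = 287.2 kWh × £0.219 = £62.90 ≈ £63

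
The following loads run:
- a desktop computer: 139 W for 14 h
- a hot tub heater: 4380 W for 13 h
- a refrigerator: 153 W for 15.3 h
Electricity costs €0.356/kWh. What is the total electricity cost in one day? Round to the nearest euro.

€22

desktop computer: 139 W × 14 h = 1,946 Wh = 1.946 kWh
hot tub heater: 4380 W × 13 h = 56,940 Wh = 56.94 kWh
refrigerator: 153 W × 15.3 h = 2,341 Wh = 2.341 kWh
Total energy = 1.946 + 56.94 + 2.341 = 61.23 kWh
Cost = 61.23 kWh × €0.356 = €21.80 ≈ €22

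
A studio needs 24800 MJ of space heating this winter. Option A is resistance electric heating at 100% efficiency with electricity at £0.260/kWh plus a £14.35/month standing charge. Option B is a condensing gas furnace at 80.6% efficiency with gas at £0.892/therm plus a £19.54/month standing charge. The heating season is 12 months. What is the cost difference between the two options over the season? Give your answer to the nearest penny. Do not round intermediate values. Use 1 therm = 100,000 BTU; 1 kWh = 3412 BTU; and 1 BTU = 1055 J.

£1468.85

Heat load = 24800 MJ = 24,800,000,000 J / 1055 = 23,507,109 BTU
Gas: input = 23,507,109 / 0.806 = 29,165,148 BTU = 291.7 therm → 291.7 × £0.892 = £260.15; + 12 × £19.54 standing = £494.63
Electric: 23,507,109 BTU / 3412 = 6,890 kWh → × £0.260 = £1,791.28; + 12 × £14.35 standing = £1,963.48
Difference = |£494.63 − £1,963.48| = £1,468.85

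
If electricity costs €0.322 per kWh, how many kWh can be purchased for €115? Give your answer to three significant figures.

€115 / €0.322 per kWh = 357.1 kWh

357 kWh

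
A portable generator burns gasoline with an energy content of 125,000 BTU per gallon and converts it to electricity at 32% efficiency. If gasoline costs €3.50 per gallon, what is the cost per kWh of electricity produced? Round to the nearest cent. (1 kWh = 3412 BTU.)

€0.30

Electrical output per gallon = 125,000 BTU × 0.32 / 3412 BTU/kWh = 11.72 kWh
Cost per kWh = €3.50 / 11.72 kWh = €0.299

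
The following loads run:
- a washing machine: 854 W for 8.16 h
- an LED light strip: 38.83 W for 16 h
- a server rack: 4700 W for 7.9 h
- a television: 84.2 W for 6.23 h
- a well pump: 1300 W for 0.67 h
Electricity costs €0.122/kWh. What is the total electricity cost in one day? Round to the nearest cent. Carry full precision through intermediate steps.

washing machine: 854 W × 8.16 h = 6,969 Wh = 6.969 kWh
LED light strip: 38.83 W × 16 h = 621 Wh = 0.6213 kWh
server rack: 4700 W × 7.9 h = 37,130 Wh = 37.13 kWh
television: 84.2 W × 6.23 h = 525 Wh = 0.5246 kWh
well pump: 1300 W × 0.67 h = 871 Wh = 0.871 kWh
Total energy = 6.969 + 0.6213 + 37.13 + 0.5246 + 0.871 = 46.12 kWh
Cost = 46.12 kWh × €0.122 = €5.63

€5.63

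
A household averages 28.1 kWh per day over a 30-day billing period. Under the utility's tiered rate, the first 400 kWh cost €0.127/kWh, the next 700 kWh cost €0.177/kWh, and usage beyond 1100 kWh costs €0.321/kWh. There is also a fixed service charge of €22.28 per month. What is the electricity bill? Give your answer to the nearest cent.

Usage = 28.1 kWh/day × 30 days = 843 kWh
First 400 kWh × €0.127 = €50.80
Next 443 kWh × €0.177 = €78.41
Remaining tier: 0 kWh (not reached)
Energy charge = €129.21; + service €22.28 = €151.49

€151.49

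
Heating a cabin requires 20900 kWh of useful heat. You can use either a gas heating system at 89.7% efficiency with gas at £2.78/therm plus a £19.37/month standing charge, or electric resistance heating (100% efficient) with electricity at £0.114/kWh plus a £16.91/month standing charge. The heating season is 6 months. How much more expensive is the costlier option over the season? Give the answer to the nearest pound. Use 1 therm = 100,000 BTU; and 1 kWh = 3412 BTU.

Heat load = 20900 kWh × 3412 = 71,310,800 BTU
Gas: input = 71,310,800 / 0.897 = 79,499,220 BTU = 795 therm → 795 × £2.78 = £2,210.08; + 6 × £19.37 standing = £2,326.30
Electric: 71,310,800 BTU / 3412 = 20,900 kWh → × £0.114 = £2,382.60; + 6 × £16.91 standing = £2,484.06
Difference = |£2,326.30 − £2,484.06| = £157.76 ≈ £158

£158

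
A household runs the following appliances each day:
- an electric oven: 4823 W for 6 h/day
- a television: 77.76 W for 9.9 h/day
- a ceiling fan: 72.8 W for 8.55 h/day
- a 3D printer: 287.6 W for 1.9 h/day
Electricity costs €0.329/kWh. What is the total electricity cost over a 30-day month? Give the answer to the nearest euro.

electric oven: 4823 W × 6 h × 30 d = 868,140 Wh = 868.1 kWh
television: 77.76 W × 9.9 h × 30 d = 23,095 Wh = 23.09 kWh
ceiling fan: 72.8 W × 8.55 h × 30 d = 18,673 Wh = 18.67 kWh
3D printer: 287.6 W × 1.9 h × 30 d = 16,393 Wh = 16.39 kWh
Total energy = 868.1 + 23.09 + 18.67 + 16.39 = 926.3 kWh
Cost = 926.3 kWh × €0.329 = €304.75 ≈ €305

€305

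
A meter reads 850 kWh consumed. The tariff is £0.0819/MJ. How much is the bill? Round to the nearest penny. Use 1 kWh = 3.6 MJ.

£250.61

850 kWh × (3.6 MJ/kWh) = 3,060 MJ
Cost = 3,060 MJ × £0.0819/MJ = £250.61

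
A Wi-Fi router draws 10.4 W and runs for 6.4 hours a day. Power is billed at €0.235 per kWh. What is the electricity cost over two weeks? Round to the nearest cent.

€0.22

Energy = 10.4 W × 6.4 h/day × 14 days = 932 Wh = 0.9318 kWh
Cost = 0.9318 kWh × €0.235/kWh = €0.22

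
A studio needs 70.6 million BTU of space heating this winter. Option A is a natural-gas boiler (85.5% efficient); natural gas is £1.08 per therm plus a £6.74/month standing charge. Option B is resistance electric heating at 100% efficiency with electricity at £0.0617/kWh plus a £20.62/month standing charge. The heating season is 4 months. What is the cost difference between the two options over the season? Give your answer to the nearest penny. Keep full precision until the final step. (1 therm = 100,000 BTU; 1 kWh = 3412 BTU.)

£440.41

Heat load = 70.6 × 10⁶ BTU = 70,600,000 BTU
Gas: input = 70,600,000 / 0.855 = 82,573,099 BTU = 825.7 therm → 825.7 × £1.08 = £891.79; + 4 × £6.74 standing = £918.75
Electric: 70,600,000 BTU / 3412 = 20,690 kWh → × £0.0617 = £1,276.68; + 4 × £20.62 standing = £1,359.16
Difference = |£918.75 − £1,359.16| = £440.41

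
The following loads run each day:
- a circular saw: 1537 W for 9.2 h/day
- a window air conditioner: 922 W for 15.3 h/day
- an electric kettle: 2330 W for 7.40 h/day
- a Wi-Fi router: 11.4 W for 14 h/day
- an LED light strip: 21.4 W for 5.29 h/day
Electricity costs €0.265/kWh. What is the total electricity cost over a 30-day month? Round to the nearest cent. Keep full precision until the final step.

circular saw: 1537 W × 9.2 h × 30 d = 424,212 Wh = 424.2 kWh
window air conditioner: 922 W × 15.3 h × 30 d = 423,198 Wh = 423.2 kWh
electric kettle: 2330 W × 7.40 h × 30 d = 517,260 Wh = 517.3 kWh
Wi-Fi router: 11.4 W × 14 h × 30 d = 4,788 Wh = 4.788 kWh
LED light strip: 21.4 W × 5.29 h × 30 d = 3,396 Wh = 3.396 kWh
Total energy = 424.2 + 423.2 + 517.3 + 4.788 + 3.396 = 1,373 kWh
Cost = 1,373 kWh × €0.265 = €363.81

€363.81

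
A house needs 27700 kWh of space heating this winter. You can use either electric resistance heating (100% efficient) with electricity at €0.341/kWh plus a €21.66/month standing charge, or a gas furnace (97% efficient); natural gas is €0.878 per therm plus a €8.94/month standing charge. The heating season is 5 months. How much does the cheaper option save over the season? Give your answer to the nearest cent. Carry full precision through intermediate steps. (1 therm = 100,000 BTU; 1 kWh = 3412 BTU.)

€8653.82

Heat load = 27700 kWh × 3412 = 94,512,400 BTU
Gas: input = 94,512,400 / 0.97 = 97,435,464 BTU = 974.4 therm → 974.4 × €0.878 = €855.48; + 5 × €8.94 standing = €900.18
Electric: 94,512,400 BTU / 3412 = 27,700 kWh → × €0.341 = €9,445.70; + 5 × €21.66 standing = €9,554.00
Difference = |€900.18 − €9,554.00| = €8,653.82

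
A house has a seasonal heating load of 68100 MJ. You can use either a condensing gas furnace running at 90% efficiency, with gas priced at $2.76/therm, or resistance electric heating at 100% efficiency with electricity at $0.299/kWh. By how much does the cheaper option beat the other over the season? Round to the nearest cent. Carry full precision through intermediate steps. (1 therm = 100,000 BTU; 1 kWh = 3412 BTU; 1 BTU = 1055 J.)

$3677.09

Heat load = 68100 MJ = 68,100,000,000 J / 1055 = 64,549,763 BTU
Gas: input = 64,549,763 / 0.90 = 71,721,959 BTU = 717.2 therm → 717.2 × $2.76 = $1,979.53
Electric: 64,549,763 BTU / 3412 = 18,920 kWh → × $0.299 = $5,656.62
Difference = |$1,979.53 − $5,656.62| = $3,677.09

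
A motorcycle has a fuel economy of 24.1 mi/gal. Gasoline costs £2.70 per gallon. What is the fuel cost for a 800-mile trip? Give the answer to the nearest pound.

Fuel = 800 mi / 24.1 mpg = 33.2 gal
Cost = 33.2 gal × £2.70/gal = £89.63 ≈ £90

£90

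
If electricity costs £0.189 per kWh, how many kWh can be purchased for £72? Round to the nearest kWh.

381 kWh

£72 / £0.189 per kWh = 381 kWh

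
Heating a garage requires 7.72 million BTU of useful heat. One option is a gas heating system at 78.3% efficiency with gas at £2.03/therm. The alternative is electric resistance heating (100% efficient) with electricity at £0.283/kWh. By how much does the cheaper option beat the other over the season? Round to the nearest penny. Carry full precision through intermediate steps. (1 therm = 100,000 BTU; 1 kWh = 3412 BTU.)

£440.17

Heat load = 7.72 × 10⁶ BTU = 7,720,000 BTU
Gas: input = 7,720,000 / 0.783 = 9,859,515 BTU = 98.6 therm → 98.6 × £2.03 = £200.15
Electric: 7,720,000 BTU / 3412 = 2,263 kWh → × £0.283 = £640.32
Difference = |£200.15 − £640.32| = £440.17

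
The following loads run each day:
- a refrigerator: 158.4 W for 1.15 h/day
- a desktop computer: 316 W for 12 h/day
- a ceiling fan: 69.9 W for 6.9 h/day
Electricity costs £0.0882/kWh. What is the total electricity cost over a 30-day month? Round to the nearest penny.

refrigerator: 158.4 W × 1.15 h × 30 d = 5,465 Wh = 5.465 kWh
desktop computer: 316 W × 12 h × 30 d = 113,760 Wh = 113.8 kWh
ceiling fan: 69.9 W × 6.9 h × 30 d = 14,469 Wh = 14.47 kWh
Total energy = 5.465 + 113.8 + 14.47 = 133.7 kWh
Cost = 133.7 kWh × £0.0882 = £11.79

£11.79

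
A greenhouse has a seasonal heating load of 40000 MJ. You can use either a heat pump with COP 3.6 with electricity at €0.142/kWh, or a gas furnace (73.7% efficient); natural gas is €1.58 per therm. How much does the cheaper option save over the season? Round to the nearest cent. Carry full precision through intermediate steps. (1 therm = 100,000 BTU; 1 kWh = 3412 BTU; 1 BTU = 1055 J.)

Heat load = 40000 MJ = 40,000,000,000 J / 1055 = 37,914,692 BTU
Gas: input = 37,914,692 / 0.737 = 51,444,630 BTU = 514.4 therm → 514.4 × €1.58 = €812.83
Heat pump: 37,914,692 BTU / 3412 = 11,110 kWh heat; / 3.6 = 3,087 kWh in → × €0.142 = €438.31
Difference = |€812.83 − €438.31| = €374.51

€374.51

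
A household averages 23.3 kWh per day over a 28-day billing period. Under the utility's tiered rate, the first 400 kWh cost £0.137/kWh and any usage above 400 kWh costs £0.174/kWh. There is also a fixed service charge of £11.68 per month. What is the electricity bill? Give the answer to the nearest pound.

Usage = 23.3 kWh/day × 28 days = 652.4 kWh
First 400 kWh × £0.137 = £54.80
Remaining 252.4 kWh × £0.174 = £43.92
Energy charge = £98.72; + service £11.68 = £110.40 ≈ £110

£110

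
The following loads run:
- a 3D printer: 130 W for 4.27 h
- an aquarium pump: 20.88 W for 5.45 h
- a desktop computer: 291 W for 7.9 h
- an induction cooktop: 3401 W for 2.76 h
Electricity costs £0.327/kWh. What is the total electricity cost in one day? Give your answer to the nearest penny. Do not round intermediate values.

£4.04

3D printer: 130 W × 4.27 h = 555 Wh = 0.5551 kWh
aquarium pump: 20.88 W × 5.45 h = 114 Wh = 0.1138 kWh
desktop computer: 291 W × 7.9 h = 2,299 Wh = 2.299 kWh
induction cooktop: 3401 W × 2.76 h = 9,387 Wh = 9.387 kWh
Total energy = 0.5551 + 0.1138 + 2.299 + 9.387 = 12.35 kWh
Cost = 12.35 kWh × £0.327 = £4.04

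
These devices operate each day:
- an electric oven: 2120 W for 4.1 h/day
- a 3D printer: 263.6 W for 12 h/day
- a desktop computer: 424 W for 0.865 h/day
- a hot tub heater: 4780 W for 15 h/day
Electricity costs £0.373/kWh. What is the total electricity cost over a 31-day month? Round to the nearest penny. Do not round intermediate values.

electric oven: 2120 W × 4.1 h × 31 d = 269,452 Wh = 269.5 kWh
3D printer: 263.6 W × 12 h × 31 d = 98,059 Wh = 98.06 kWh
desktop computer: 424 W × 0.865 h × 31 d = 11,370 Wh = 11.37 kWh
hot tub heater: 4780 W × 15 h × 31 d = 2,222,700 Wh = 2,223 kWh
Total energy = 269.5 + 98.06 + 11.37 + 2,223 = 2,602 kWh
Cost = 2,602 kWh × £0.373 = £970.39

£970.39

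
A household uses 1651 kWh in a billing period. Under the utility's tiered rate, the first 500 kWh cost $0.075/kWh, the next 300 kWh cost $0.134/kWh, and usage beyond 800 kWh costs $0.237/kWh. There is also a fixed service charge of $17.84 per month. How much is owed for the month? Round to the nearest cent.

First 500 kWh × $0.075 = $37.50
Next 300 kWh × $0.134 = $40.20
Remaining 851 kWh × $0.237 = $201.69
Energy charge = $279.39; + service $17.84 = $297.23

$297.23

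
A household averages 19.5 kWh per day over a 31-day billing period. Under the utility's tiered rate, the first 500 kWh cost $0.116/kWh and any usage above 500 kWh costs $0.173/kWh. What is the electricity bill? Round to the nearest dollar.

Usage = 19.5 kWh/day × 31 days = 604.5 kWh
First 500 kWh × $0.116 = $58.00
Remaining 104.5 kWh × $0.173 = $18.08
Total = $76.08 ≈ $76

$76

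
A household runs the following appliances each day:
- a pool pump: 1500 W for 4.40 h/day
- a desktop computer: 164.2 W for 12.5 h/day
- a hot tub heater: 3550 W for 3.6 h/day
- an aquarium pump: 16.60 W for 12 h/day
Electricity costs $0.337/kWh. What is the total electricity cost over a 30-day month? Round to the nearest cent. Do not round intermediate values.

pool pump: 1500 W × 4.40 h × 30 d = 198,000 Wh = 198 kWh
desktop computer: 164.2 W × 12.5 h × 30 d = 61,575 Wh = 61.58 kWh
hot tub heater: 3550 W × 3.6 h × 30 d = 383,400 Wh = 383.4 kWh
aquarium pump: 16.60 W × 12 h × 30 d = 5,976 Wh = 5.976 kWh
Total energy = 198 + 61.58 + 383.4 + 5.976 = 649 kWh
Cost = 649 kWh × $0.337 = $218.70

$218.70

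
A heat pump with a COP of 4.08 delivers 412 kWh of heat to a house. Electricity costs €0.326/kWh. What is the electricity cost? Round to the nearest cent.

€32.92

Electrical input = 412 kWh / 4.08 = 101 kWh
Cost = 101 × €0.326/kWh = €32.92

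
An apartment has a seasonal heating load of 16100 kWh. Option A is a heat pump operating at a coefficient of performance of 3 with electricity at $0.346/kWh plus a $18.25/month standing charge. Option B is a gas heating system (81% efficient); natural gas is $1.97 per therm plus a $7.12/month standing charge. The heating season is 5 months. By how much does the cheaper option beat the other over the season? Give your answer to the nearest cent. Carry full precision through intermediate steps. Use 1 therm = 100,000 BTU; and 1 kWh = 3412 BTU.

$576.49

Heat load = 16100 kWh × 3412 = 54,933,200 BTU
Gas: input = 54,933,200 / 0.81 = 67,818,765 BTU = 678.2 therm → 678.2 × $1.97 = $1,336.03; + 5 × $7.12 standing = $1,371.63
Heat pump: 54,933,200 BTU / 3412 = 16,100 kWh heat; / 3 = 5,367 kWh in → × $0.346 = $1,856.87; + 5 × $18.25 standing = $1,948.12
Difference = |$1,371.63 − $1,948.12| = $576.49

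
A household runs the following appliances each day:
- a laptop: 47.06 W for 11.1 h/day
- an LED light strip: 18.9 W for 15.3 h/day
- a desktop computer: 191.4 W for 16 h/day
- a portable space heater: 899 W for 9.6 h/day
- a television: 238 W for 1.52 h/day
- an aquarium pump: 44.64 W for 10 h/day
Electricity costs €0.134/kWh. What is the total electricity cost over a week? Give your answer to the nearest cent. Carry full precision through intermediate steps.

laptop: 47.06 W × 11.1 h × 7 d = 3,657 Wh = 3.657 kWh
LED light strip: 18.9 W × 15.3 h × 7 d = 2,024 Wh = 2.024 kWh
desktop computer: 191.4 W × 16 h × 7 d = 21,437 Wh = 21.44 kWh
portable space heater: 899 W × 9.6 h × 7 d = 60,413 Wh = 60.41 kWh
television: 238 W × 1.52 h × 7 d = 2,532 Wh = 2.532 kWh
aquarium pump: 44.64 W × 10 h × 7 d = 3,125 Wh = 3.125 kWh
Total energy = 3.657 + 2.024 + 21.44 + 60.41 + 2.532 + 3.125 = 93.19 kWh
Cost = 93.19 kWh × €0.134 = €12.49

€12.49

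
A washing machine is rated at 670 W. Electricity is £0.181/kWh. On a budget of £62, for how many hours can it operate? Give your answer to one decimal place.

511.3 h

Energy budget = £62 / £0.181 per kWh = 342.5 kWh = 342,541 Wh
Runtime = 342,541 Wh / 670 W = 511.3 h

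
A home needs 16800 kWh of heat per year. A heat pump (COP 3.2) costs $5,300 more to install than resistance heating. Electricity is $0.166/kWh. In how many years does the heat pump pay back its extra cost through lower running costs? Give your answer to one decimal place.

Resistance: 16800 kWh × $0.166 = $2,788.80/yr
Heat pump: 16800 / 3.2 = 5250 kWh in → × $0.166 = $871.50/yr
Annual savings = $1,917.30
Payback = $5,300 / $1,917.30 = 2.76 years

2.8 years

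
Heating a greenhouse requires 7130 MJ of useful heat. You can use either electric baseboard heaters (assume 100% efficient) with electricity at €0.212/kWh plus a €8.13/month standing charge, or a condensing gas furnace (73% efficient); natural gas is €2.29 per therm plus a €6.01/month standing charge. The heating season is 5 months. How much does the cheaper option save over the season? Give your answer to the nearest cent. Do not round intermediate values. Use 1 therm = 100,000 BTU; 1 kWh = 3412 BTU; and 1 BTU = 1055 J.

€218.51

Heat load = 7130 MJ = 7,130,000,000 J / 1055 = 6,758,294 BTU
Gas: input = 6,758,294 / 0.73 = 9,257,937 BTU = 92.58 therm → 92.58 × €2.29 = €212.01; + 5 × €6.01 standing = €242.06
Electric: 6,758,294 BTU / 3412 = 1,981 kWh → × €0.212 = €419.92; + 5 × €8.13 standing = €460.57
Difference = |€242.06 − €460.57| = €218.51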